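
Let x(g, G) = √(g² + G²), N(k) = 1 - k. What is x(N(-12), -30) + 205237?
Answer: 205237 + √1069 ≈ 2.0527e+5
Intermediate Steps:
x(g, G) = √(G² + g²)
x(N(-12), -30) + 205237 = √((-30)² + (1 - 1*(-12))²) + 205237 = √(900 + (1 + 12)²) + 205237 = √(900 + 13²) + 205237 = √(900 + 169) + 205237 = √1069 + 205237 = 205237 + √1069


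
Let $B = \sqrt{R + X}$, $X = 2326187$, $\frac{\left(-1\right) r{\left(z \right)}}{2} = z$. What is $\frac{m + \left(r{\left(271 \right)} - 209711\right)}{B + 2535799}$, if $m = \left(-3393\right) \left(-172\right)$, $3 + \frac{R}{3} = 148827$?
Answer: $\frac{946722806057}{6430273795742} - \frac{373343 \sqrt{2772659}}{6430273795742} \approx 0.14713$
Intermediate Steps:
$R = 446472$ ($R = -9 + 3 \cdot 148827 = -9 + 446481 = 446472$)
$r{\left(z \right)} = - 2 z$
$m = 583596$
$B = \sqrt{2772659}$ ($B = \sqrt{446472 + 2326187} = \sqrt{2772659} \approx 1665.1$)
$\frac{m + \left(r{\left(271 \right)} - 209711\right)}{B + 2535799} = \frac{583596 - 210253}{\sqrt{2772659} + 2535799} = \frac{583596 - 210253}{2535799 + \sqrt{2772659}} = \frac{373343}{2535799 + \sqrt{2772659}}$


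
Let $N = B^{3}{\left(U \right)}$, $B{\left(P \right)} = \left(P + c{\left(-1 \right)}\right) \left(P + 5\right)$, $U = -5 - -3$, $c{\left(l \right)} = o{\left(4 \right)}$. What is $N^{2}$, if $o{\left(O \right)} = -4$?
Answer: $34012224$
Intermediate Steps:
$c{\left(l \right)} = -4$
$U = -2$ ($U = -5 + 3 = -2$)
$B{\left(P \right)} = \left(-4 + P\right) \left(5 + P\right)$ ($B{\left(P \right)} = \left(P - 4\right) \left(P + 5\right) = \left(-4 + P\right) \left(5 + P\right)$)
$N = -5832$ ($N = \left(-20 - 2 + \left(-2\right)^{2}\right)^{3} = \left(-20 - 2 + 4\right)^{3} = \left(-18\right)^{3} = -5832$)
$N^{2} = \left(-5832\right)^{2} = 34012224$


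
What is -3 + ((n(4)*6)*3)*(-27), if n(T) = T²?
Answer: -7779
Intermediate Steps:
-3 + ((n(4)*6)*3)*(-27) = -3 + ((4²*6)*3)*(-27) = -3 + ((16*6)*3)*(-27) = -3 + (96*3)*(-27) = -3 + 288*(-27) = -3 - 7776 = -7779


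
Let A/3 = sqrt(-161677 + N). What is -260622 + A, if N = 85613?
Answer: -260622 + 12*I*sqrt(4754) ≈ -2.6062e+5 + 827.39*I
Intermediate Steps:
A = 12*I*sqrt(4754) (A = 3*sqrt(-161677 + 85613) = 3*sqrt(-76064) = 3*(4*I*sqrt(4754)) = 12*I*sqrt(4754) ≈ 827.39*I)
-260622 + A = -260622 + 12*I*sqrt(4754)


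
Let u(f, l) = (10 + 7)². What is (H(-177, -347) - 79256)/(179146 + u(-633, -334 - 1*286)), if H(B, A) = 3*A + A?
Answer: -80644/179435 ≈ -0.44943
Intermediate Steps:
H(B, A) = 4*A
u(f, l) = 289 (u(f, l) = 17² = 289)
(H(-177, -347) - 79256)/(179146 + u(-633, -334 - 1*286)) = (4*(-347) - 79256)/(179146 + 289) = (-1388 - 79256)/179435 = -80644*1/179435 = -80644/179435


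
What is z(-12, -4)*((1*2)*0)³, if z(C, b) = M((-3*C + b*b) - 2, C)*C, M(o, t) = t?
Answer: 0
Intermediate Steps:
z(C, b) = C² (z(C, b) = C*C = C²)
z(-12, -4)*((1*2)*0)³ = (-12)²*((1*2)*0)³ = 144*(2*0)³ = 144*0³ = 144*0 = 0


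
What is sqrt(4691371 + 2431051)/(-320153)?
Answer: -sqrt(7122422)/320153 ≈ -0.0083360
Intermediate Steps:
sqrt(4691371 + 2431051)/(-320153) = sqrt(7122422)*(-1/320153) = -sqrt(7122422)/320153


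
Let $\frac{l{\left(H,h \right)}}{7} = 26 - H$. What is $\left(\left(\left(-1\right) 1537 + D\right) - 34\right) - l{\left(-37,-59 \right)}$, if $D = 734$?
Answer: $-1278$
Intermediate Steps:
$l{\left(H,h \right)} = 182 - 7 H$ ($l{\left(H,h \right)} = 7 \left(26 - H\right) = 182 - 7 H$)
$\left(\left(\left(-1\right) 1537 + D\right) - 34\right) - l{\left(-37,-59 \right)} = \left(\left(\left(-1\right) 1537 + 734\right) - 34\right) - \left(182 - -259\right) = \left(\left(-1537 + 734\right) - 34\right) - \left(182 + 259\right) = \left(-803 - 34\right) - 441 = -837 - 441 = -1278$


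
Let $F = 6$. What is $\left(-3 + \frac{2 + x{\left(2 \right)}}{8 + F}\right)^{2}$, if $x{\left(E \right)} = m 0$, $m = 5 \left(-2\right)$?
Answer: $\frac{400}{49} \approx 8.1633$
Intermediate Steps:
$m = -10$
$x{\left(E \right)} = 0$ ($x{\left(E \right)} = \left(-10\right) 0 = 0$)
$\left(-3 + \frac{2 + x{\left(2 \right)}}{8 + F}\right)^{2} = \left(-3 + \frac{2 + 0}{8 + 6}\right)^{2} = \left(-3 + \frac{2}{14}\right)^{2} = \left(-3 + 2 \cdot \frac{1}{14}\right)^{2} = \left(-3 + \frac{1}{7}\right)^{2} = \left(- \frac{20}{7}\right)^{2} = \frac{400}{49}$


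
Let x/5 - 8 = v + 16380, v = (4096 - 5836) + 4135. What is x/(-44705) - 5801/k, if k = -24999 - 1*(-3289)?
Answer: -355912189/194109110 ≈ -1.8336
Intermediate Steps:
k = -21710 (k = -24999 + 3289 = -21710)
v = 2395 (v = -1740 + 4135 = 2395)
x = 93915 (x = 40 + 5*(2395 + 16380) = 40 + 5*18775 = 40 + 93875 = 93915)
x/(-44705) - 5801/k = 93915/(-44705) - 5801/(-21710) = 93915*(-1/44705) - 5801*(-1/21710) = -18783/8941 + 5801/21710 = -355912189/194109110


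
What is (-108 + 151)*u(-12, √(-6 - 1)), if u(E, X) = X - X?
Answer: 0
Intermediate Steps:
u(E, X) = 0
(-108 + 151)*u(-12, √(-6 - 1)) = (-108 + 151)*0 = 43*0 = 0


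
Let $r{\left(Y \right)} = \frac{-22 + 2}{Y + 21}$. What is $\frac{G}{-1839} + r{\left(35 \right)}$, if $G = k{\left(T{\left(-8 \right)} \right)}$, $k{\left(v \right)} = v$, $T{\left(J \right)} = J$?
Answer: $- \frac{9083}{25746} \approx -0.35279$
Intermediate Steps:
$r{\left(Y \right)} = - \frac{20}{21 + Y}$
$G = -8$
$\frac{G}{-1839} + r{\left(35 \right)} = - \frac{8}{-1839} - \frac{20}{21 + 35} = \left(-8\right) \left(- \frac{1}{1839}\right) - \frac{20}{56} = \frac{8}{1839} - \frac{5}{14} = - \frac{9083}{25746}$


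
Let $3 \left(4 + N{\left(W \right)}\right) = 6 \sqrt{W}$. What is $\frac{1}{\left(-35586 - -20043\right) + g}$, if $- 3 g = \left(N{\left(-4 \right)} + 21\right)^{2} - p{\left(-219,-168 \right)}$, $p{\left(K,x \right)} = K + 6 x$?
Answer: $- \frac{144387}{2316419137} + \frac{408 i}{2316419137} \approx -6.2332 \cdot 10^{-5} + 1.7613 \cdot 10^{-7} i$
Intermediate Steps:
$N{\left(W \right)} = -4 + 2 \sqrt{W}$ ($N{\left(W \right)} = -4 + \frac{6 \sqrt{W}}{3} = -4 + 2 \sqrt{W}$)
$g = -409 - \frac{\left(17 + 4 i\right)^{2}}{3}$ ($g = - \frac{\left(\left(-4 + 2 \sqrt{-4}\right) + 21\right)^{2} - \left(-219 + 6 \left(-168\right)\right)}{3} = - \frac{\left(\left(-4 + 2 \cdot 2 i\right) + 21\right)^{2} - \left(-219 - 1008\right)}{3} = - \frac{\left(\left(-4 + 4 i\right) + 21\right)^{2} - -1227}{3} = - \frac{\left(17 + 4 i\right)^{2} + 1227}{3} = - \frac{1227 + \left(17 + 4 i\right)^{2}}{3} = -409 - \frac{\left(17 + 4 i\right)^{2}}{3} \approx -500.0 - 45.333 i$)
$\frac{1}{\left(-35586 - -20043\right) + g} = \frac{1}{\left(-35586 - -20043\right) - \left(500 + \frac{136 i}{3}\right)} = \frac{1}{\left(-35586 + 20043\right) - \left(500 + \frac{136 i}{3}\right)} = \frac{1}{-15543 - \left(500 + \frac{136 i}{3}\right)} = \frac{1}{-16043 - \frac{136 i}{3}} = \frac{9 \left(-16043 + \frac{136 i}{3}\right)}{2316419137}$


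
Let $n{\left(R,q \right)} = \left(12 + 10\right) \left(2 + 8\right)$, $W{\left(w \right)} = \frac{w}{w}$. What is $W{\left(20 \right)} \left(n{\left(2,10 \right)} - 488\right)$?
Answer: $-268$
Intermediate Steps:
$W{\left(w \right)} = 1$
$n{\left(R,q \right)} = 220$ ($n{\left(R,q \right)} = 22 \cdot 10 = 220$)
$W{\left(20 \right)} \left(n{\left(2,10 \right)} - 488\right) = 1 \left(220 - 488\right) = 1 \left(-268\right) = -268$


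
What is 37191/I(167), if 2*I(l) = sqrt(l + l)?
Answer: 37191*sqrt(334)/167 ≈ 4070.0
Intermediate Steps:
I(l) = sqrt(2)*sqrt(l)/2 (I(l) = sqrt(l + l)/2 = sqrt(2*l)/2 = (sqrt(2)*sqrt(l))/2 = sqrt(2)*sqrt(l)/2)
37191/I(167) = 37191/((sqrt(2)*sqrt(167)/2)) = 37191/((sqrt(334)/2)) = 37191*(sqrt(334)/167) = 37191*sqrt(334)/167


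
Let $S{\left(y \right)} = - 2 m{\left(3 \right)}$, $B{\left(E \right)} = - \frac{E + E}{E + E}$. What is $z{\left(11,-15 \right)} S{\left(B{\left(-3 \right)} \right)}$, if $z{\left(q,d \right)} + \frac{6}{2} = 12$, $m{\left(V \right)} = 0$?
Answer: $0$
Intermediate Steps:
$z{\left(q,d \right)} = 9$ ($z{\left(q,d \right)} = -3 + 12 = 9$)
$B{\left(E \right)} = -1$ ($B{\left(E \right)} = - \frac{2 E}{2 E} = - 2 E \frac{1}{2 E} = \left(-1\right) 1 = -1$)
$S{\left(y \right)} = 0$ ($S{\left(y \right)} = \left(-2\right) 0 = 0$)
$z{\left(11,-15 \right)} S{\left(B{\left(-3 \right)} \right)} = 9 \cdot 0 = 0$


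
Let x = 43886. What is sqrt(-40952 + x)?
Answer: 3*sqrt(326) ≈ 54.166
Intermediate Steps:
sqrt(-40952 + x) = sqrt(-40952 + 43886) = sqrt(2934) = 3*sqrt(326)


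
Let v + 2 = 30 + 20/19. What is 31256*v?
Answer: 17253312/19 ≈ 9.0807e+5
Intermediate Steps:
v = 552/19 (v = -2 + (30 + 20/19) = -2 + 590/19 = 552/19 ≈ 29.053)
31256*v = 31256*(552/19) = 17253312/19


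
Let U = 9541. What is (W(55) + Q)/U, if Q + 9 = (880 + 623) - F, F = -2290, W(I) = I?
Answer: 3839/9541 ≈ 0.40237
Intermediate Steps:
Q = 3784 (Q = -9 + ((880 + 623) - 1*(-2290)) = -9 + (1503 + 2290) = -9 + 3793 = 3784)
(W(55) + Q)/U = (55 + 3784)/9541 = 3839*(1/9541) = 3839/9541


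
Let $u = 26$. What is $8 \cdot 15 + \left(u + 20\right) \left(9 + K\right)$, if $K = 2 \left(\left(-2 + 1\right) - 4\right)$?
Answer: $74$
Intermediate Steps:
$K = -10$ ($K = 2 \left(-1 - 4\right) = 2 \left(-5\right) = -10$)
$8 \cdot 15 + \left(u + 20\right) \left(9 + K\right) = 8 \cdot 15 + \left(26 + 20\right) \left(9 - 10\right) = 120 + 46 \left(-1\right) = 120 - 46 = 74$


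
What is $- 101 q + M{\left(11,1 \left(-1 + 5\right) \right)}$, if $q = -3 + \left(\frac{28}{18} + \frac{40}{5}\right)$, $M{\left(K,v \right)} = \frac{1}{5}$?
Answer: $- \frac{29786}{45} \approx -661.91$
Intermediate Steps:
$M{\left(K,v \right)} = \frac{1}{5}$
$q = \frac{59}{9}$ ($q = -3 + \left(28 \cdot \frac{1}{18} + 40 \cdot \frac{1}{5}\right) = -3 + \left(\frac{14}{9} + 8\right) = -3 + \frac{86}{9} = \frac{59}{9} \approx 6.5556$)
$- 101 q + M{\left(11,1 \left(-1 + 5\right) \right)} = \left(-101\right) \frac{59}{9} + \frac{1}{5} = - \frac{5959}{9} + \frac{1}{5} = - \frac{29786}{45}$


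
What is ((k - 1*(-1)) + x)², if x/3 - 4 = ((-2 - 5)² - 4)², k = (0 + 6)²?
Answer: 37503376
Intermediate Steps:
k = 36 (k = 6² = 36)
x = 6087 (x = 12 + 3*((-2 - 5)² - 4)² = 12 + 3*((-7)² - 4)² = 12 + 3*(49 - 4)² = 12 + 3*45² = 12 + 3*2025 = 12 + 6075 = 6087)
((k - 1*(-1)) + x)² = ((36 - 1*(-1)) + 6087)² = ((36 + 1) + 6087)² = (37 + 6087)² = 6124² = 37503376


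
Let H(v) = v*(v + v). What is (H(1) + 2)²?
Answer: 16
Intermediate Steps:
H(v) = 2*v² (H(v) = v*(2*v) = 2*v²)
(H(1) + 2)² = (2*1² + 2)² = (2*1 + 2)² = (2 + 2)² = 4² = 16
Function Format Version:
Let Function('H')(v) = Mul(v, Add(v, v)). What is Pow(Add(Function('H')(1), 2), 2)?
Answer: 16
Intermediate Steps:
Function('H')(v) = Mul(2, Pow(v, 2)) (Function('H')(v) = Mul(v, Mul(2, v)) = Mul(2, Pow(v, 2)))
Pow(Add(Function('H')(1), 2), 2) = Pow(Add(Mul(2, Pow(1, 2)), 2), 2) = Pow(Add(Mul(2, 1), 2), 2) = Pow(Add(2, 2), 2) = Pow(4, 2) = 16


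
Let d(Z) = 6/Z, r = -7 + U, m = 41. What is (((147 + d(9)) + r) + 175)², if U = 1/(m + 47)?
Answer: 6945388921/69696 ≈ 99653.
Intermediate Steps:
U = 1/88 (U = 1/(41 + 47) = 1/88 ≈ 0.011364)
r = -615/88 (r = -7 + 1/88 = -615/88 ≈ -6.9886)
(((147 + d(9)) + r) + 175)² = (((147 + 6/9) - 615/88) + 175)² = (((147 + 6*(⅑)) - 615/88) + 175)² = (((147 + ⅔) - 615/88) + 175)² = ((443/3 - 615/88) + 175)² = (37139/264 + 175)² = (83339/264)² = 6945388921/69696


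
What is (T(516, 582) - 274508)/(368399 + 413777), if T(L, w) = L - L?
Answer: -68627/195544 ≈ -0.35095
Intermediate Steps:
T(L, w) = 0
(T(516, 582) - 274508)/(368399 + 413777) = (0 - 274508)/(368399 + 413777) = -274508/782176 = -274508*1/782176 = -68627/195544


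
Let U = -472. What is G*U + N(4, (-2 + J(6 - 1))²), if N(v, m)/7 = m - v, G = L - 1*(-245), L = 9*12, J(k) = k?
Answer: -166581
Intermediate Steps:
L = 108
G = 353 (G = 108 - 1*(-245) = 108 + 245 = 353)
N(v, m) = -7*v + 7*m (N(v, m) = 7*(m - v) = -7*v + 7*m)
G*U + N(4, (-2 + J(6 - 1))²) = 353*(-472) + (-7*4 + 7*(-2 + (6 - 1))²) = -166616 + (-28 + 7*(-2 + 5)²) = -166616 + (-28 + 7*3²) = -166616 + (-28 + 7*9) = -166616 + (-28 + 63) = -166616 + 35 = -166581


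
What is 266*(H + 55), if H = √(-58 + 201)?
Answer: 14630 + 266*√143 ≈ 17811.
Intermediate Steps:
H = √143 ≈ 11.958
266*(H + 55) = 266*(√143 + 55) = 266*(55 + √143) = 14630 + 266*√143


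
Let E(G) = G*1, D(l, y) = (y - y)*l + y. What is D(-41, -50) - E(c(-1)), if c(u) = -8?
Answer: -42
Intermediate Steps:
D(l, y) = y (D(l, y) = 0*l + y = 0 + y = y)
E(G) = G
D(-41, -50) - E(c(-1)) = -50 - 1*(-8) = -50 + 8 = -42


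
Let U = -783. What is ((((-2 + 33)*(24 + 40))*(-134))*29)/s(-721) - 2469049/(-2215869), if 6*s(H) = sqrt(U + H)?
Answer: 2469049/2215869 + 5782368*I*sqrt(94)/47 ≈ 1.1143 + 1.1928e+6*I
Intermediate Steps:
s(H) = sqrt(-783 + H)/6
((((-2 + 33)*(24 + 40))*(-134))*29)/s(-721) - 2469049/(-2215869) = ((((-2 + 33)*(24 + 40))*(-134))*29)/((sqrt(-783 - 721)/6)) - 2469049/(-2215869) = (((31*64)*(-134))*29)/((sqrt(-1504)/6)) - 2469049*(-1/2215869) = ((1984*(-134))*29)/(((4*I*sqrt(94))/6)) + 2469049/2215869 = (-265856*29)/((2*I*sqrt(94)/3)) + 2469049/2215869 = -(-5782368)*I*sqrt(94)/47 + 2469049/2215869 = 5782368*I*sqrt(94)/47 + 2469049/2215869 = 2469049/2215869 + 5782368*I*sqrt(94)/47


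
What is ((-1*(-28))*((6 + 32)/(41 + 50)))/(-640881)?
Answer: -152/8331453 ≈ -1.8244e-5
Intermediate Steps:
((-1*(-28))*((6 + 32)/(41 + 50)))/(-640881) = (28*(38/91))*(-1/640881) = (152/13)*(-1/640881) = -152/8331453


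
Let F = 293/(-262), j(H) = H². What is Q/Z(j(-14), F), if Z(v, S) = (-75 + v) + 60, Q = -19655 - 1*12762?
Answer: -32417/181 ≈ -179.10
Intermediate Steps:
Q = -32417 (Q = -19655 - 12762 = -32417)
F = -293/262 (F = 293*(-1/262) = -293/262 ≈ -1.1183)
Z(v, S) = -15 + v
Q/Z(j(-14), F) = -32417/(-15 + (-14)²) = -32417/(-15 + 196) = -32417/181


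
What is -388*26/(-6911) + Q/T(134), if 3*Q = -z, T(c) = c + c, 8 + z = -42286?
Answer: 50067431/926074 ≈ 54.064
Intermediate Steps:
z = -42294 (z = -8 - 42286 = -42294)
T(c) = 2*c
Q = 14098 (Q = (-1*(-42294))/3 = (1/3)*42294 = 14098)
-388*26/(-6911) + Q/T(134) = -388*26/(-6911) + 14098/((2*134)) = -10088*(-1/6911) + 14098/268 = 10088/6911 + 14098*(1/268) = 10088/6911 + 7049/134 = 50067431/926074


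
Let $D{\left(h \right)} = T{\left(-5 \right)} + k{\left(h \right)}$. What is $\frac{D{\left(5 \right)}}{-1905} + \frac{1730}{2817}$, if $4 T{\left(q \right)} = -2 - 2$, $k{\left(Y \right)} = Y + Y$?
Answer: $\frac{1090099}{1788795} \approx 0.6094$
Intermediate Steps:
$k{\left(Y \right)} = 2 Y$
$T{\left(q \right)} = -1$ ($T{\left(q \right)} = \frac{-2 - 2}{4} = \frac{1}{4} \left(-4\right) = -1$)
$D{\left(h \right)} = -1 + 2 h$
$\frac{D{\left(5 \right)}}{-1905} + \frac{1730}{2817} = \frac{-1 + 2 \cdot 5}{-1905} + \frac{1730}{2817} = \left(-1 + 10\right) \left(- \frac{1}{1905}\right) + 1730 \cdot \frac{1}{2817} = 9 \left(- \frac{1}{1905}\right) + \frac{1730}{2817} = - \frac{3}{635} + \frac{1730}{2817} = \frac{1090099}{1788795}$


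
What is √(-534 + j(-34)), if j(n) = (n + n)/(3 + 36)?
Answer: I*√814866/39 ≈ 23.146*I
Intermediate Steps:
j(n) = 2*n/39 (j(n) = (2*n)/39 = (2*n)*(1/39) = 2*n/39)
√(-534 + j(-34)) = √(-534 + (2/39)*(-34)) = √(-534 - 68/39) = √(-20894/39) = I*√814866/39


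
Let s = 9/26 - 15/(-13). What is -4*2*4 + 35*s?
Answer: 41/2 ≈ 20.500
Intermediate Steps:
s = 3/2 (s = 9*(1/26) - 15*(-1/13) = 9/26 + 15/13 = 3/2 ≈ 1.5000)
-4*2*4 + 35*s = -4*2*4 + 35*(3/2) = -8*4 + 105/2 = -32 + 105/2 = 41/2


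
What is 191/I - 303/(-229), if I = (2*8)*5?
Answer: 67979/18320 ≈ 3.7106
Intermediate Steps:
I = 80 (I = 16*5 = 80)
191/I - 303/(-229) = 191/80 - 303/(-229) = 191*(1/80) - 303*(-1/229) = 191/80 + 303/229 = 67979/18320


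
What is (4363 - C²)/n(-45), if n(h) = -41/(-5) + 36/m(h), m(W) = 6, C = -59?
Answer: 4410/71 ≈ 62.113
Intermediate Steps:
n(h) = 71/5 (n(h) = -41/(-5) + 36/6 = -41*(-⅕) + 36*(⅙) = 41/5 + 6 = 71/5)
(4363 - C²)/n(-45) = (4363 - 1*(-59)²)/(71/5) = (4363 - 1*3481)*(5/71) = (4363 - 3481)*(5/71) = 882*(5/71) = 4410/71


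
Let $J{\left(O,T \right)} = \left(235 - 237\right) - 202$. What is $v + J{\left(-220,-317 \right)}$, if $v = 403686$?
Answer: $403482$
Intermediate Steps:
$J{\left(O,T \right)} = -204$ ($J{\left(O,T \right)} = -2 - 202 = -204$)
$v + J{\left(-220,-317 \right)} = 403686 - 204 = 403482$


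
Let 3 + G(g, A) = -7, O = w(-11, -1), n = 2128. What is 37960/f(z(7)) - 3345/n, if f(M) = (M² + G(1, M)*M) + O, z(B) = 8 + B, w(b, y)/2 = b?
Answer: 80601595/112784 ≈ 714.65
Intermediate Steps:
w(b, y) = 2*b
O = -22 (O = 2*(-11) = -22)
G(g, A) = -10 (G(g, A) = -3 - 7 = -10)
f(M) = -22 + M² - 10*M (f(M) = (M² - 10*M) - 22 = -22 + M² - 10*M)
37960/f(z(7)) - 3345/n = 37960/(-22 + (8 + 7)² - 10*(8 + 7)) - 3345/2128 = 37960/(-22 + 15² - 10*15) - 3345*1/2128 = 37960/(-22 + 225 - 150) - 3345/2128 = 37960/53 - 3345/2128 = 80601595/112784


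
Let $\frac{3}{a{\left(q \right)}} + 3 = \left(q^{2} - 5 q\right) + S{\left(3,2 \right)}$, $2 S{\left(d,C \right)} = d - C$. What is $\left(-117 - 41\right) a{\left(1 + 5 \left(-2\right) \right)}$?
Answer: $- \frac{948}{247} \approx -3.8381$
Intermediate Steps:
$S{\left(d,C \right)} = \frac{d}{2} - \frac{C}{2}$ ($S{\left(d,C \right)} = \frac{d - C}{2} = \frac{d}{2} - \frac{C}{2}$)
$a{\left(q \right)} = \frac{3}{- \frac{5}{2} + q^{2} - 5 q}$ ($a{\left(q \right)} = \frac{3}{-3 + \left(\left(q^{2} - 5 q\right) + \left(\frac{1}{2} \cdot 3 - 1\right)\right)} = \frac{3}{-3 + \left(\left(q^{2} - 5 q\right) + \left(\frac{3}{2} - 1\right)\right)} = \frac{3}{-3 + \left(\left(q^{2} - 5 q\right) + \frac{1}{2}\right)} = \frac{3}{-3 + \left(\frac{1}{2} + q^{2} - 5 q\right)} = \frac{3}{- \frac{5}{2} + q^{2} - 5 q}$)
$\left(-117 - 41\right) a{\left(1 + 5 \left(-2\right) \right)} = \left(-117 - 41\right) \frac{6}{-5 - 10 \left(1 + 5 \left(-2\right)\right) + 2 \left(1 + 5 \left(-2\right)\right)^{2}} = - 158 \frac{6}{-5 - 10 \left(1 - 10\right) + 2 \left(1 - 10\right)^{2}} = - 158 \frac{6}{-5 - -90 + 2 \left(-9\right)^{2}} = - 158 \frac{6}{-5 + 90 + 2 \cdot 81} = - 158 \frac{6}{-5 + 90 + 162} = - 158 \cdot \frac{6}{247} = - 158 \cdot 6 \cdot \frac{1}{247} = \left(-158\right) \frac{6}{247} = - \frac{948}{247}$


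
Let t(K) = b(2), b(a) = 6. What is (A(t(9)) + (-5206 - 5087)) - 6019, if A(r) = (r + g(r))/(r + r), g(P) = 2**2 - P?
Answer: -48935/3 ≈ -16312.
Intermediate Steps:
t(K) = 6
g(P) = 4 - P
A(r) = 2/r (A(r) = (r + (4 - r))/(r + r) = 4/((2*r)) = 4*(1/(2*r)) = 2/r)
(A(t(9)) + (-5206 - 5087)) - 6019 = (2/6 + (-5206 - 5087)) - 6019 = (2*(1/6) - 10293) - 6019 = (1/3 - 10293) - 6019 = -30878/3 - 6019 = -48935/3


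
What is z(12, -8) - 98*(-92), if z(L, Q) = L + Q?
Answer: 9020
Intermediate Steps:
z(12, -8) - 98*(-92) = (12 - 8) - 98*(-92) = 4 + 9016 = 9020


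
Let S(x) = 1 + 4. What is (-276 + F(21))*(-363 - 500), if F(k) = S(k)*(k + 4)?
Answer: 130313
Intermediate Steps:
S(x) = 5
F(k) = 20 + 5*k (F(k) = 5*(k + 4) = 5*(4 + k) = 20 + 5*k)
(-276 + F(21))*(-363 - 500) = (-276 + (20 + 5*21))*(-363 - 500) = (-276 + (20 + 105))*(-863) = (-276 + 125)*(-863) = -151*(-863) = 130313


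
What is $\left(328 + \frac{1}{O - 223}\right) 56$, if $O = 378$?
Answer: $\frac{2847096}{155} \approx 18368.0$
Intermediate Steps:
$\left(328 + \frac{1}{O - 223}\right) 56 = \left(328 + \frac{1}{378 - 223}\right) 56 = \left(328 + \frac{1}{155}\right) 56 = \frac{50841}{155} \cdot 56 = \frac{2847096}{155}$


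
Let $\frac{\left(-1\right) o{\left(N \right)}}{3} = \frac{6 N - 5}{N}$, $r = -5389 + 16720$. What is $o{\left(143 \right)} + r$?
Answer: $\frac{1617774}{143} \approx 11313.0$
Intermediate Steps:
$r = 11331$
$o{\left(N \right)} = - \frac{3 \left(-5 + 6 N\right)}{N}$ ($o{\left(N \right)} = - 3 \frac{6 N - 5}{N} = - 3 \frac{-5 + 6 N}{N} = - \frac{3 \left(-5 + 6 N\right)}{N}$)
$o{\left(143 \right)} + r = \left(-18 + \frac{15}{143}\right) + 11331 = - \frac{2559}{143} + 11331 = \frac{1617774}{143}$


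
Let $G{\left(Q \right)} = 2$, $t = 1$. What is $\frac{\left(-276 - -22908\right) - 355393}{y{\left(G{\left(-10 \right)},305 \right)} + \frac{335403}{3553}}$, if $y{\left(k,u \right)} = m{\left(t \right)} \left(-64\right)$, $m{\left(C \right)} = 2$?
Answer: $\frac{1182299833}{119381} \approx 9903.6$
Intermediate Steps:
$y{\left(k,u \right)} = -128$ ($y{\left(k,u \right)} = 2 \left(-64\right) = -128$)
$\frac{\left(-276 - -22908\right) - 355393}{y{\left(G{\left(-10 \right)},305 \right)} + \frac{335403}{3553}} = \frac{\left(-276 - -22908\right) - 355393}{-128 + \frac{335403}{3553}} = \frac{\left(-276 + 22908\right) - 355393}{-128 + 335403 \cdot \frac{1}{3553}} = \frac{22632 - 355393}{-128 + \frac{335403}{3553}} = - \frac{332761}{- \frac{119381}{3553}} = \left(-332761\right) \left(- \frac{3553}{119381}\right) = \frac{1182299833}{119381}$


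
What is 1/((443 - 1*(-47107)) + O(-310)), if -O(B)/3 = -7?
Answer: 1/47571 ≈ 2.1021e-5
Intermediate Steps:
O(B) = 21 (O(B) = -3*(-7) = 21)
1/((443 - 1*(-47107)) + O(-310)) = 1/((443 - 1*(-47107)) + 21) = 1/((443 + 47107) + 21) = 1/(47550 + 21) = 1/47571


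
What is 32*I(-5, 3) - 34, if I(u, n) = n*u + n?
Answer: -418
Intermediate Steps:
I(u, n) = n + n*u
32*I(-5, 3) - 34 = 32*(3*(1 - 5)) - 34 = 32*(3*(-4)) - 34 = 32*(-12) - 34 = -384 - 34 = -418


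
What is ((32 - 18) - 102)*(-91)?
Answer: 8008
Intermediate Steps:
((32 - 18) - 102)*(-91) = (14 - 102)*(-91) = -88*(-91) = 8008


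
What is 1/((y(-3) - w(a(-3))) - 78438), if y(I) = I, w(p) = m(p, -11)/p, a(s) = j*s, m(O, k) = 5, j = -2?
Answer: -6/470651 ≈ -1.2748e-5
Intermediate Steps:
a(s) = -2*s
w(p) = 5/p
1/((y(-3) - w(a(-3))) - 78438) = 1/((-3 - 5/((-2*(-3)))) - 78438) = 1/((-3 - 5/6) - 78438) = 1/(-23/6 - 78438) = 1/(-470651/6) = -6/470651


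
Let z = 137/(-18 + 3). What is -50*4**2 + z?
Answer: -12137/15 ≈ -809.13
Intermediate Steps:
z = -137/15 (z = 137/(-15) = 137*(-1/15) = -137/15 ≈ -9.1333)
-50*4**2 + z = -50*4**2 - 137/15 = -50*16 - 137/15 = -800 - 137/15 = -12137/15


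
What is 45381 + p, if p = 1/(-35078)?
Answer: 1591874717/35078 ≈ 45381.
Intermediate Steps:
p = -1/35078 ≈ -2.8508e-5
45381 + p = 45381 - 1/35078 = 1591874717/35078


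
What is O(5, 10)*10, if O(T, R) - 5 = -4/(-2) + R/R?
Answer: 80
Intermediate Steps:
O(T, R) = 8 (O(T, R) = 5 + (-4/(-2) + R/R) = 5 + (-4*(-1/2) + 1) = 5 + (2 + 1) = 5 + 3 = 8)
O(5, 10)*10 = 8*10 = 80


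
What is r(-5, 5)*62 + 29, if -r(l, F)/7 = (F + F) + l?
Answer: -2141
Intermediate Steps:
r(l, F) = -14*F - 7*l (r(l, F) = -7*((F + F) + l) = -7*(2*F + l) = -7*(l + 2*F) = -14*F - 7*l)
r(-5, 5)*62 + 29 = (-14*5 - 7*(-5))*62 + 29 = (-70 + 35)*62 + 29 = -35*62 + 29 = -2170 + 29 = -2141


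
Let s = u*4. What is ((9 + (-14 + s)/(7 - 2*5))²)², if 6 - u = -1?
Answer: 28561/81 ≈ 352.60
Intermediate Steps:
u = 7 (u = 6 - 1*(-1) = 6 + 1 = 7)
s = 28 (s = 7*4 = 28)
((9 + (-14 + s)/(7 - 2*5))²)² = ((9 + (-14 + 28)/(7 - 2*5))²)² = ((9 + 14/(7 - 10))²)² = ((9 + 14/(-3))²)² = ((9 + 14*(-⅓))²)² = ((9 - 14/3)²)² = ((13/3)²)² = (169/9)² = 28561/81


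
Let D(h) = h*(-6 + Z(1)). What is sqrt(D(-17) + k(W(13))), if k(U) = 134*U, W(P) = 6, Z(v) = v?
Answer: sqrt(889) ≈ 29.816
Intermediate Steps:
D(h) = -5*h (D(h) = h*(-6 + 1) = h*(-5) = -5*h)
sqrt(D(-17) + k(W(13))) = sqrt(-5*(-17) + 134*6) = sqrt(85 + 804) = sqrt(889)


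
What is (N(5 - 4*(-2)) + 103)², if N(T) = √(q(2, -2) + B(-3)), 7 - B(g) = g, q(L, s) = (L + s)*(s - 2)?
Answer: (103 + √10)² ≈ 11270.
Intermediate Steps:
q(L, s) = (-2 + s)*(L + s) (q(L, s) = (L + s)*(-2 + s) = (-2 + s)*(L + s))
B(g) = 7 - g
N(T) = √10 (N(T) = √(((-2)² - 2*2 - 2*(-2) + 2*(-2)) + (7 - 1*(-3))) = √((4 - 4 + 4 - 4) + (7 + 3)) = √(0 + 10) = √10)
(N(5 - 4*(-2)) + 103)² = (√10 + 103)² = (103 + √10)²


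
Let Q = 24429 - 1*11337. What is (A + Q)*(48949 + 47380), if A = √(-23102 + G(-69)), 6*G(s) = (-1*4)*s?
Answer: 1261139268 + 385316*I*√1441 ≈ 1.2611e+9 + 1.4627e+7*I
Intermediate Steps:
G(s) = -2*s/3 (G(s) = ((-1*4)*s)/6 = (-4*s)/6 = -2*s/3)
Q = 13092 (Q = 24429 - 11337 = 13092)
A = 4*I*√1441 (A = √(-23102 - ⅔*(-69)) = √(-23102 + 46) = √(-23056) = 4*I*√1441 ≈ 151.84*I)
(A + Q)*(48949 + 47380) = (4*I*√1441 + 13092)*(48949 + 47380) = (13092 + 4*I*√1441)*96329 = 1261139268 + 385316*I*√1441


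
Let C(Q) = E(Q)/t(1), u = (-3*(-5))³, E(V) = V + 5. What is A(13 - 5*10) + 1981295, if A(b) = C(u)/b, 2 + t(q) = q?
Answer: 73311295/37 ≈ 1.9814e+6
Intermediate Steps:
t(q) = -2 + q
E(V) = 5 + V
u = 3375 (u = 15³ = 3375)
C(Q) = -5 - Q (C(Q) = (5 + Q)/(-2 + 1) = (5 + Q)/(-1) = (5 + Q)*(-1) = -5 - Q)
A(b) = -3380/b (A(b) = (-5 - 1*3375)/b = (-5 - 3375)/b = -3380/b)
A(13 - 5*10) + 1981295 = -3380/(13 - 5*10) + 1981295 = -3380/(13 - 50) + 1981295 = -3380/(-37) + 1981295 = -3380*(-1/37) + 1981295 = 3380/37 + 1981295 = 73311295/37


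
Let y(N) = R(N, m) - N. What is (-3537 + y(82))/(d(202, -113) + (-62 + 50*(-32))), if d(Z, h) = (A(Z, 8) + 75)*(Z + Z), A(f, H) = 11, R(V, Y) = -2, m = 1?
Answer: -213/1946 ≈ -0.10946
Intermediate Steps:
y(N) = -2 - N
d(Z, h) = 172*Z (d(Z, h) = (11 + 75)*(Z + Z) = 86*(2*Z) = 172*Z)
(-3537 + y(82))/(d(202, -113) + (-62 + 50*(-32))) = (-3537 + (-2 - 1*82))/(172*202 + (-62 + 50*(-32))) = (-3537 + (-2 - 82))/(34744 + (-62 - 1600)) = (-3537 - 84)/(34744 - 1662) = -3621/33082 = -3621*1/33082 = -213/1946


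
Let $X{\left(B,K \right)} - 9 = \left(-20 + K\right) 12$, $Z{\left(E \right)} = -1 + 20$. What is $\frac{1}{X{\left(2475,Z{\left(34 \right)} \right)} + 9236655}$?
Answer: $\frac{1}{9236652} \approx 1.0826 \cdot 10^{-7}$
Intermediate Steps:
$Z{\left(E \right)} = 19$
$X{\left(B,K \right)} = -231 + 12 K$ ($X{\left(B,K \right)} = 9 + \left(-20 + K\right) 12 = 9 + \left(-240 + 12 K\right) = -231 + 12 K$)
$\frac{1}{X{\left(2475,Z{\left(34 \right)} \right)} + 9236655} = \frac{1}{\left(-231 + 12 \cdot 19\right) + 9236655} = \frac{1}{\left(-231 + 228\right) + 9236655} = \frac{1}{-3 + 9236655} = \frac{1}{9236652}$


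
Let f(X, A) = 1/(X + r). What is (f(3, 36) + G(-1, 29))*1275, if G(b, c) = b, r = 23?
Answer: -31875/26 ≈ -1226.0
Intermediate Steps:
f(X, A) = 1/(23 + X) (f(X, A) = 1/(X + 23) = 1/(23 + X))
(f(3, 36) + G(-1, 29))*1275 = (1/(23 + 3) - 1)*1275 = (1/26 - 1)*1275 = -25/26*1275 = -31875/26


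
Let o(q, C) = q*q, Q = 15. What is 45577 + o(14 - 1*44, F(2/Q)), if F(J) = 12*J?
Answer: 46477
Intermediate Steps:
o(q, C) = q²
45577 + o(14 - 1*44, F(2/Q)) = 45577 + (14 - 1*44)² = 45577 + (14 - 44)² = 45577 + (-30)² = 45577 + 900 = 46477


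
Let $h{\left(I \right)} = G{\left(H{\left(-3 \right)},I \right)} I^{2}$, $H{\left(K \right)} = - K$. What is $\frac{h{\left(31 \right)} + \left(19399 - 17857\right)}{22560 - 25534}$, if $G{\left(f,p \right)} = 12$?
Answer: $- \frac{6537}{1487} \approx -4.3961$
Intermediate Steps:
$h{\left(I \right)} = 12 I^{2}$
$\frac{h{\left(31 \right)} + \left(19399 - 17857\right)}{22560 - 25534} = \frac{12 \cdot 31^{2} + \left(19399 - 17857\right)}{22560 - 25534} = \frac{12 \cdot 961 + 1542}{-2974} = \left(11532 + 1542\right) \left(- \frac{1}{2974}\right) = 13074 \left(- \frac{1}{2974}\right) = - \frac{6537}{1487}$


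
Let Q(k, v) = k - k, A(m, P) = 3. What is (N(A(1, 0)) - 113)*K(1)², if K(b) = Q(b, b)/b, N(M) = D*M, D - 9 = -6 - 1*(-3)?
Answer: 0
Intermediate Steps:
D = 6 (D = 9 + (-6 - 1*(-3)) = 9 + (-6 + 3) = 9 - 3 = 6)
Q(k, v) = 0
N(M) = 6*M
K(b) = 0 (K(b) = 0/b = 0)
(N(A(1, 0)) - 113)*K(1)² = (6*3 - 113)*0² = (18 - 113)*0 = -95*0 = 0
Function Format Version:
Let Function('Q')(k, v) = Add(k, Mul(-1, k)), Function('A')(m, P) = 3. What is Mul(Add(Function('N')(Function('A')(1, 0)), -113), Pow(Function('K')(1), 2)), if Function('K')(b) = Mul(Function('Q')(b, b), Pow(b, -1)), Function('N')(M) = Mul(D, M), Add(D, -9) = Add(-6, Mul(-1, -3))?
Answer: 0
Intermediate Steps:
D = 6 (D = Add(9, Add(-6, Mul(-1, -3))) = Add(9, Add(-6, 3)) = Add(9, -3) = 6)
Function('Q')(k, v) = 0
Function('N')(M) = Mul(6, M)
Function('K')(b) = 0 (Function('K')(b) = Mul(0, Pow(b, -1)) = 0)
Mul(Add(Function('N')(Function('A')(1, 0)), -113), Pow(Function('K')(1), 2)) = Mul(Add(Mul(6, 3), -113), Pow(0, 2)) = Mul(Add(18, -113), 0) = Mul(-95, 0) = 0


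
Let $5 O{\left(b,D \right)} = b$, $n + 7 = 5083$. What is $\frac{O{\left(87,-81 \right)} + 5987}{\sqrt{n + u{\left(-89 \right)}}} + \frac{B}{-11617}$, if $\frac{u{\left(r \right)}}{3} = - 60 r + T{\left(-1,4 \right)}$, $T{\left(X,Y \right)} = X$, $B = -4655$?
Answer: $\frac{4655}{11617} + \frac{30022 \sqrt{21093}}{105465} \approx 41.744$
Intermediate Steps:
$n = 5076$ ($n = -7 + 5083 = 5076$)
$O{\left(b,D \right)} = \frac{b}{5}$
$u{\left(r \right)} = -3 - 180 r$ ($u{\left(r \right)} = 3 \left(- 60 r - 1\right) = 3 \left(-1 - 60 r\right) = -3 - 180 r$)
$\frac{O{\left(87,-81 \right)} + 5987}{\sqrt{n + u{\left(-89 \right)}}} + \frac{B}{-11617} = \frac{\frac{1}{5} \cdot 87 + 5987}{\sqrt{5076 - -16017}} - \frac{4655}{-11617} = \frac{\frac{87}{5} + 5987}{\sqrt{5076 + \left(-3 + 16020\right)}} - - \frac{4655}{11617} = \frac{30022}{5 \sqrt{5076 + 16017}} + \frac{4655}{11617} = \frac{30022}{5 \sqrt{21093}} + \frac{4655}{11617} = \frac{30022 \frac{\sqrt{21093}}{21093}}{5} + \frac{4655}{11617} = \frac{30022 \sqrt{21093}}{105465} + \frac{4655}{11617} = \frac{4655}{11617} + \frac{30022 \sqrt{21093}}{105465}$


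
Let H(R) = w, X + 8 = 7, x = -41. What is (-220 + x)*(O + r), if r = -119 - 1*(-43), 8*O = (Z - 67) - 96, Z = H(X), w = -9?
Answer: 50895/2 ≈ 25448.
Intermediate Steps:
X = -1 (X = -8 + 7 = -1)
H(R) = -9
Z = -9
O = -43/2 (O = ((-9 - 67) - 96)/8 = (-76 - 96)/8 = (⅛)*(-172) = -43/2 ≈ -21.500)
r = -76 (r = -119 + 43 = -76)
(-220 + x)*(O + r) = (-220 - 41)*(-43/2 - 76) = -261*(-195/2) = 50895/2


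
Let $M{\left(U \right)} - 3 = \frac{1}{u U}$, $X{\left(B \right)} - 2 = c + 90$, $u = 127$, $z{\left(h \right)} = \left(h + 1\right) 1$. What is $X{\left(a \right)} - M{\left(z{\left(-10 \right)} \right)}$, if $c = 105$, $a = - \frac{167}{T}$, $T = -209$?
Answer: $\frac{221743}{1143} \approx 194.0$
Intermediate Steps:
$a = \frac{167}{209}$ ($a = - \frac{167}{-209} = \left(-167\right) \left(- \frac{1}{209}\right) = \frac{167}{209} \approx 0.79904$)
$z{\left(h \right)} = 1 + h$ ($z{\left(h \right)} = \left(1 + h\right) 1 = 1 + h$)
$X{\left(B \right)} = 197$ ($X{\left(B \right)} = 2 + \left(105 + 90\right) = 2 + 195 = 197$)
$M{\left(U \right)} = 3 + \frac{1}{127 U}$
$X{\left(a \right)} - M{\left(z{\left(-10 \right)} \right)} = 197 - \left(3 + \frac{1}{127 \left(1 - 10\right)}\right) = 197 - \left(3 + \frac{1}{127 \left(-9\right)}\right) = 197 - \left(3 + \frac{1}{127} \left(- \frac{1}{9}\right)\right) = 197 - \left(3 - \frac{1}{1143}\right) = 197 - \frac{3428}{1143} = \frac{221743}{1143}$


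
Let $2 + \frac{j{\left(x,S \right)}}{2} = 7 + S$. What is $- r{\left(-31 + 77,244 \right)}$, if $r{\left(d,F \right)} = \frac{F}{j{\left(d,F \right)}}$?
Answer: $- \frac{122}{249} \approx -0.48996$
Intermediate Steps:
$j{\left(x,S \right)} = 10 + 2 S$ ($j{\left(x,S \right)} = -4 + 2 \left(7 + S\right) = -4 + \left(14 + 2 S\right) = 10 + 2 S$)
$r{\left(d,F \right)} = \frac{F}{10 + 2 F}$
$- r{\left(-31 + 77,244 \right)} = - \frac{244}{2 \left(5 + 244\right)} = - \frac{244}{2 \cdot 249} = \left(-1\right) \frac{122}{249} = - \frac{122}{249}$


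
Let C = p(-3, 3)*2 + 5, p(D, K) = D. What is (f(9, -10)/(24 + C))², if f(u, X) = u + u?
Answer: 324/529 ≈ 0.61248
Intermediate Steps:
f(u, X) = 2*u
C = -1 (C = -3*2 + 5 = -6 + 5 = -1)
(f(9, -10)/(24 + C))² = ((2*9)/(24 - 1))² = (18/23)² = 324/529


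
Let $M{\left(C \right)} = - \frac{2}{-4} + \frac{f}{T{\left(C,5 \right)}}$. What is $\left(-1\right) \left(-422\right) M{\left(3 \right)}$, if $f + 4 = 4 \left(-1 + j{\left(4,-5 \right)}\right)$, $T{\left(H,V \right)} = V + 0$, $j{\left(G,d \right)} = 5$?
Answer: $\frac{6119}{5} \approx 1223.8$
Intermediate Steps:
$T{\left(H,V \right)} = V$
$f = 12$ ($f = -4 + 4 \left(-1 + 5\right) = -4 + 4 \cdot 4 = -4 + 16 = 12$)
$M{\left(C \right)} = \frac{29}{10}$ ($M{\left(C \right)} = - \frac{2}{-4} + \frac{12}{5} = \left(-2\right) \left(- \frac{1}{4}\right) + 12 \cdot \frac{1}{5} = \frac{1}{2} + \frac{12}{5} = \frac{29}{10}$)
$\left(-1\right) \left(-422\right) M{\left(3 \right)} = \left(-1\right) \left(-422\right) \frac{29}{10} = 422 \cdot \frac{29}{10} = \frac{6119}{5}$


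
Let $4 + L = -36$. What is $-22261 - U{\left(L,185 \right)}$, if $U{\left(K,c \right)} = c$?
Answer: $-22446$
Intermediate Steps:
$L = -40$ ($L = -4 - 36 = -40$)
$-22261 - U{\left(L,185 \right)} = -22261 - 185 = -22446$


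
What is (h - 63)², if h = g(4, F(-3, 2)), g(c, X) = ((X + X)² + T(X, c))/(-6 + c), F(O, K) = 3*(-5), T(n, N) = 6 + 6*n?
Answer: 221841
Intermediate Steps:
F(O, K) = -15
g(c, X) = (6 + 4*X² + 6*X)/(-6 + c) (g(c, X) = ((X + X)² + (6 + 6*X))/(-6 + c) = ((2*X)² + (6 + 6*X))/(-6 + c) = (4*X² + (6 + 6*X))/(-6 + c) = (6 + 4*X² + 6*X)/(-6 + c))
h = -408 (h = 2*(3 + 2*(-15)² + 3*(-15))/(-6 + 4) = 2*(3 + 2*225 - 45)/(-2) = 2*(-½)*(3 + 450 - 45) = 2*(-½)*408 = -408)
(h - 63)² = (-408 - 63)² = (-471)² = 221841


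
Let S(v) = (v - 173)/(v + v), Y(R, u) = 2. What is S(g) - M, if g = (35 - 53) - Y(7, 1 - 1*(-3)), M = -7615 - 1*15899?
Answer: 940753/40 ≈ 23519.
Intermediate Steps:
M = -23514 (M = -7615 - 15899 = -23514)
g = -20 (g = (35 - 53) - 1*2 = -18 - 2 = -20)
S(v) = (-173 + v)/(2*v) (S(v) = (-173 + v)/((2*v)) = (-173 + v)*(1/(2*v)) = (-173 + v)/(2*v))
S(g) - M = (½)*(-173 - 20)/(-20) - 1*(-23514) = (½)*(-1/20)*(-193) + 23514 = 193/40 + 23514 = 940753/40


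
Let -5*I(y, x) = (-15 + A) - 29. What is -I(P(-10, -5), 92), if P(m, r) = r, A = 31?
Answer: -13/5 ≈ -2.6000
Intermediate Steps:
I(y, x) = 13/5 (I(y, x) = -((-15 + 31) - 29)/5 = -(16 - 29)/5 = -⅕*(-13) = 13/5)
-I(P(-10, -5), 92) = -1*13/5 = -13/5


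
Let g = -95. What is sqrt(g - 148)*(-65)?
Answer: -585*I*sqrt(3) ≈ -1013.3*I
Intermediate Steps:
sqrt(g - 148)*(-65) = sqrt(-95 - 148)*(-65) = sqrt(-243)*(-65) = (9*I*sqrt(3))*(-65) = -585*I*sqrt(3)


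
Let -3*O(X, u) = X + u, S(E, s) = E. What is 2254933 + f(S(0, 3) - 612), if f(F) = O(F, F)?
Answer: 2255341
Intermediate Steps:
O(X, u) = -X/3 - u/3 (O(X, u) = -(X + u)/3 = -X/3 - u/3)
f(F) = -2*F/3 (f(F) = -F/3 - F/3 = -2*F/3)
2254933 + f(S(0, 3) - 612) = 2254933 - 2*(0 - 612)/3 = 2254933 - ⅔*(-612) = 2254933 + 408 = 2255341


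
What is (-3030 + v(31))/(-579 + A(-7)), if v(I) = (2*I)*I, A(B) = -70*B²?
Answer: 1108/4009 ≈ 0.27638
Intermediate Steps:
v(I) = 2*I²
(-3030 + v(31))/(-579 + A(-7)) = (-3030 + 2*31²)/(-579 - 70*(-7)²) = (-3030 + 2*961)/(-579 - 70*49) = (-3030 + 1922)/(-579 - 3430) = -1108/(-4009) = -1108*(-1/4009) = 1108/4009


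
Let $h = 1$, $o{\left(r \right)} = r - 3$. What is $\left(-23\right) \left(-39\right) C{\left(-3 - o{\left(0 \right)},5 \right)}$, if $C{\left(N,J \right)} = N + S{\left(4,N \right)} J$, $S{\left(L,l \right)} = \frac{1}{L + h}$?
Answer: $897$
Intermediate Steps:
$o{\left(r \right)} = -3 + r$
$S{\left(L,l \right)} = \frac{1}{1 + L}$ ($S{\left(L,l \right)} = \frac{1}{L + 1} = \frac{1}{1 + L}$)
$C{\left(N,J \right)} = N + \frac{J}{5}$ ($C{\left(N,J \right)} = N + \frac{J}{1 + 4} = N + \frac{J}{5}$)
$\left(-23\right) \left(-39\right) C{\left(-3 - o{\left(0 \right)},5 \right)} = \left(-23\right) \left(-39\right) \left(\left(-3 - \left(-3 + 0\right)\right) + \frac{1}{5} \cdot 5\right) = 897 \left(\left(-3 - -3\right) + 1\right) = 897 \left(\left(-3 + 3\right) + 1\right) = 897 \left(0 + 1\right) = 897 \cdot 1 = 897$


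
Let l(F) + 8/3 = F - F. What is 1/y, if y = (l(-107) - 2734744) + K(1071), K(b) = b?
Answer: -3/8201027 ≈ -3.6581e-7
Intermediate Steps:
l(F) = -8/3 (l(F) = -8/3 + (F - F) = -8/3 + 0 = -8/3)
y = -8201027/3 (y = (-8/3 - 2734744) + 1071 = -8204240/3 + 1071 = -8201027/3 ≈ -2.7337e+6)
1/y = 1/(-8201027/3) = -3/8201027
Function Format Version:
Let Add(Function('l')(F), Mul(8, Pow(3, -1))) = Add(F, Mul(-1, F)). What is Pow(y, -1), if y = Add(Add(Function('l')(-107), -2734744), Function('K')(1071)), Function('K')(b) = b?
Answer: Rational(-3, 8201027) ≈ -3.6581e-7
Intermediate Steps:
Function('l')(F) = Rational(-8, 3) (Function('l')(F) = Add(Rational(-8, 3), Add(F, Mul(-1, F))) = Add(Rational(-8, 3), 0) = Rational(-8, 3))
y = Rational(-8201027, 3) (y = Add(Add(Rational(-8, 3), -2734744), 1071) = Add(Rational(-8204240, 3), 1071) = Rational(-8201027, 3) ≈ -2.7337e+6)
Pow(y, -1) = Pow(Rational(-8201027, 3), -1) = Rational(-3, 8201027)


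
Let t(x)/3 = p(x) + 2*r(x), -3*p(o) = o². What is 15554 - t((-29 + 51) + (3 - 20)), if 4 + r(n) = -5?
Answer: 15633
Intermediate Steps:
r(n) = -9 (r(n) = -4 - 5 = -9)
p(o) = -o²/3
t(x) = -54 - x² (t(x) = 3*(-x²/3 + 2*(-9)) = 3*(-x²/3 - 18) = 3*(-18 - x²/3) = -54 - x²)
15554 - t((-29 + 51) + (3 - 20)) = 15554 - (-54 - ((-29 + 51) + (3 - 20))²) = 15554 - (-54 - (22 - 17)²) = 15554 - (-54 - 1*5²) = 15554 - (-54 - 1*25) = 15554 - (-54 - 25) = 15554 - 1*(-79) = 15554 + 79 = 15633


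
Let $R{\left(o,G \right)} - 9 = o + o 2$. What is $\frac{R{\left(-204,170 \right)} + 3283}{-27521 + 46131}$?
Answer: $\frac{268}{1861} \approx 0.14401$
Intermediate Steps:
$R{\left(o,G \right)} = 9 + 3 o$ ($R{\left(o,G \right)} = 9 + \left(o + o 2\right) = 9 + \left(o + 2 o\right) = 9 + 3 o$)
$\frac{R{\left(-204,170 \right)} + 3283}{-27521 + 46131} = \frac{\left(9 + 3 \left(-204\right)\right) + 3283}{-27521 + 46131} = \frac{\left(9 - 612\right) + 3283}{18610} = \left(-603 + 3283\right) \frac{1}{18610} = 2680 \cdot \frac{1}{18610} = \frac{268}{1861}$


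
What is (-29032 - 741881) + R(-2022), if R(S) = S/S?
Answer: -770912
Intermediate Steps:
R(S) = 1
(-29032 - 741881) + R(-2022) = (-29032 - 741881) + 1 = -770913 + 1 = -770912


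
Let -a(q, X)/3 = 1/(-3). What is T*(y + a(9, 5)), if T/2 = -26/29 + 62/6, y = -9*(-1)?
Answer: 16420/87 ≈ 188.74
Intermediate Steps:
a(q, X) = 1 (a(q, X) = -3/(-3) = -3*(-⅓) = 1)
y = 9
T = 1642/87 (T = 2*(-26/29 + 62/6) = 2*(-26*1/29 + 62*(⅙)) = 2*(-26/29 + 31/3) = 2*(821/87) = 1642/87 ≈ 18.874)
T*(y + a(9, 5)) = 1642*(9 + 1)/87 = (1642/87)*10 = 16420/87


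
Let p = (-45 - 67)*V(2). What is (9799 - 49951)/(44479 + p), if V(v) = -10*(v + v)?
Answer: -40152/48959 ≈ -0.82012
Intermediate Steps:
V(v) = -20*v
p = 4480 (p = (-45 - 67)*(-20*2) = -112*(-40) = 4480)
(9799 - 49951)/(44479 + p) = (9799 - 49951)/(44479 + 4480) = -40152/48959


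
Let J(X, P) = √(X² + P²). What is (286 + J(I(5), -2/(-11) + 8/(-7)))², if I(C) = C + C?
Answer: 485566860/5929 + 104*√149594/7 ≈ 87643.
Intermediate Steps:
I(C) = 2*C
J(X, P) = √(P² + X²)
(286 + J(I(5), -2/(-11) + 8/(-7)))² = (286 + √((-2/(-11) + 8/(-7))² + (2*5)²))² = (286 + √((-2*(-1/11) + 8*(-⅐))² + 10²))² = (286 + √((2/11 - 8/7)² + 100))² = (286 + √((-74/77)² + 100))² = (286 + √(5476/5929 + 100))² = (286 + √(598376/5929))² = (286 + 2*√149594/77)²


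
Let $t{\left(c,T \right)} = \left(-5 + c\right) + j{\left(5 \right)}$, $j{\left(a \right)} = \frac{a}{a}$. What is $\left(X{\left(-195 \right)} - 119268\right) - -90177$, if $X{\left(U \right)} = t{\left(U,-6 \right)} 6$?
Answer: $-30285$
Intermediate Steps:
$j{\left(a \right)} = 1$
$t{\left(c,T \right)} = -4 + c$ ($t{\left(c,T \right)} = \left(-5 + c\right) + 1 = -4 + c$)
$X{\left(U \right)} = -24 + 6 U$ ($X{\left(U \right)} = \left(-4 + U\right) 6 = -24 + 6 U$)
$\left(X{\left(-195 \right)} - 119268\right) - -90177 = \left(\left(-24 + 6 \left(-195\right)\right) - 119268\right) - -90177 = \left(\left(-24 - 1170\right) - 119268\right) + \left(-24769 + 114946\right) = \left(-1194 - 119268\right) + 90177 = -120462 + 90177 = -30285$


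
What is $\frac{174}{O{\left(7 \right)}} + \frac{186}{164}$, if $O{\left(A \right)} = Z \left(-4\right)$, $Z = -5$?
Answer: $\frac{2016}{205} \approx 9.8342$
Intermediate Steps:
$O{\left(A \right)} = 20$ ($O{\left(A \right)} = \left(-5\right) \left(-4\right) = 20$)
$\frac{174}{O{\left(7 \right)}} + \frac{186}{164} = \frac{174}{20} + \frac{186}{164} = 174 \cdot \frac{1}{20} + 186 \cdot \frac{1}{164} = \frac{87}{10} + \frac{93}{82} = \frac{2016}{205}$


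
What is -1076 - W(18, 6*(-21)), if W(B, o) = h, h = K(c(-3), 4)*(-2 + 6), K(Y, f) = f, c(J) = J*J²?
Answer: -1092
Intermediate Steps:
c(J) = J³
h = 16 (h = 4*(-2 + 6) = 4*4 = 16)
W(B, o) = 16
-1076 - W(18, 6*(-21)) = -1076 - 1*16 = -1076 - 16 = -1092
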